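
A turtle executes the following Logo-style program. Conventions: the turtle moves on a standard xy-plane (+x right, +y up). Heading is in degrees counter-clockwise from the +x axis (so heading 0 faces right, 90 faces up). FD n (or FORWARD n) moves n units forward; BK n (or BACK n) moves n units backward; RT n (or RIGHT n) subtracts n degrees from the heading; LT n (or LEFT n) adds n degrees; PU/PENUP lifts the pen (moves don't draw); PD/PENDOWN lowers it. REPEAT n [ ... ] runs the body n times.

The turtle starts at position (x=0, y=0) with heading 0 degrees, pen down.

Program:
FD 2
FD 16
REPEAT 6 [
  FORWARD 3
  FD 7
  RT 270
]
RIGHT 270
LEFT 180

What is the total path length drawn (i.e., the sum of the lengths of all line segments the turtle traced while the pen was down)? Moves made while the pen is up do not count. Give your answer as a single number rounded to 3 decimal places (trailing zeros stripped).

Executing turtle program step by step:
Start: pos=(0,0), heading=0, pen down
FD 2: (0,0) -> (2,0) [heading=0, draw]
FD 16: (2,0) -> (18,0) [heading=0, draw]
REPEAT 6 [
  -- iteration 1/6 --
  FD 3: (18,0) -> (21,0) [heading=0, draw]
  FD 7: (21,0) -> (28,0) [heading=0, draw]
  RT 270: heading 0 -> 90
  -- iteration 2/6 --
  FD 3: (28,0) -> (28,3) [heading=90, draw]
  FD 7: (28,3) -> (28,10) [heading=90, draw]
  RT 270: heading 90 -> 180
  -- iteration 3/6 --
  FD 3: (28,10) -> (25,10) [heading=180, draw]
  FD 7: (25,10) -> (18,10) [heading=180, draw]
  RT 270: heading 180 -> 270
  -- iteration 4/6 --
  FD 3: (18,10) -> (18,7) [heading=270, draw]
  FD 7: (18,7) -> (18,0) [heading=270, draw]
  RT 270: heading 270 -> 0
  -- iteration 5/6 --
  FD 3: (18,0) -> (21,0) [heading=0, draw]
  FD 7: (21,0) -> (28,0) [heading=0, draw]
  RT 270: heading 0 -> 90
  -- iteration 6/6 --
  FD 3: (28,0) -> (28,3) [heading=90, draw]
  FD 7: (28,3) -> (28,10) [heading=90, draw]
  RT 270: heading 90 -> 180
]
RT 270: heading 180 -> 270
LT 180: heading 270 -> 90
Final: pos=(28,10), heading=90, 14 segment(s) drawn

Segment lengths:
  seg 1: (0,0) -> (2,0), length = 2
  seg 2: (2,0) -> (18,0), length = 16
  seg 3: (18,0) -> (21,0), length = 3
  seg 4: (21,0) -> (28,0), length = 7
  seg 5: (28,0) -> (28,3), length = 3
  seg 6: (28,3) -> (28,10), length = 7
  seg 7: (28,10) -> (25,10), length = 3
  seg 8: (25,10) -> (18,10), length = 7
  seg 9: (18,10) -> (18,7), length = 3
  seg 10: (18,7) -> (18,0), length = 7
  seg 11: (18,0) -> (21,0), length = 3
  seg 12: (21,0) -> (28,0), length = 7
  seg 13: (28,0) -> (28,3), length = 3
  seg 14: (28,3) -> (28,10), length = 7
Total = 78

Answer: 78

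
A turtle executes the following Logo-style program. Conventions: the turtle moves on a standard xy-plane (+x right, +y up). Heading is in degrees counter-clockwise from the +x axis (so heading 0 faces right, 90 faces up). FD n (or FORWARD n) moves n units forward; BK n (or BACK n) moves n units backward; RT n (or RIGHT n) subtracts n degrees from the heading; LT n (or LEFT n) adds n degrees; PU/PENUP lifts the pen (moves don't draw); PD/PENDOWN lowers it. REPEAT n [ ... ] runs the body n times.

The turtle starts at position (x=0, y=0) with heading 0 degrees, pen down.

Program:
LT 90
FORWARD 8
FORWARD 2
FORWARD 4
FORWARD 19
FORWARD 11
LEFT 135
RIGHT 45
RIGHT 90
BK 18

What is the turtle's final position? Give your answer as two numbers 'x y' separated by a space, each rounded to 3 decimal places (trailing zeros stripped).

Executing turtle program step by step:
Start: pos=(0,0), heading=0, pen down
LT 90: heading 0 -> 90
FD 8: (0,0) -> (0,8) [heading=90, draw]
FD 2: (0,8) -> (0,10) [heading=90, draw]
FD 4: (0,10) -> (0,14) [heading=90, draw]
FD 19: (0,14) -> (0,33) [heading=90, draw]
FD 11: (0,33) -> (0,44) [heading=90, draw]
LT 135: heading 90 -> 225
RT 45: heading 225 -> 180
RT 90: heading 180 -> 90
BK 18: (0,44) -> (0,26) [heading=90, draw]
Final: pos=(0,26), heading=90, 6 segment(s) drawn

Answer: 0 26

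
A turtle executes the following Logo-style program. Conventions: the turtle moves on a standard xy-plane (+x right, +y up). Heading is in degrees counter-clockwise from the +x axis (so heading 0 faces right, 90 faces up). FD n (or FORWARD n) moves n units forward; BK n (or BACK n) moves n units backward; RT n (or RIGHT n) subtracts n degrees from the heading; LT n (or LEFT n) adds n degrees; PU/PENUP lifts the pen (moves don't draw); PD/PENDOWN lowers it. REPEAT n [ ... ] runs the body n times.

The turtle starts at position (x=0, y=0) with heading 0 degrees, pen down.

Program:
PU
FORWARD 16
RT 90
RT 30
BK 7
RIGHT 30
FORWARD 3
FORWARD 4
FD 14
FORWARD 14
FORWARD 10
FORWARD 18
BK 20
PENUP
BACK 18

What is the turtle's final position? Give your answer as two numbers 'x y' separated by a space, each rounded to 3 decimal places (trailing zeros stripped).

Answer: -2.151 -6.438

Derivation:
Executing turtle program step by step:
Start: pos=(0,0), heading=0, pen down
PU: pen up
FD 16: (0,0) -> (16,0) [heading=0, move]
RT 90: heading 0 -> 270
RT 30: heading 270 -> 240
BK 7: (16,0) -> (19.5,6.062) [heading=240, move]
RT 30: heading 240 -> 210
FD 3: (19.5,6.062) -> (16.902,4.562) [heading=210, move]
FD 4: (16.902,4.562) -> (13.438,2.562) [heading=210, move]
FD 14: (13.438,2.562) -> (1.313,-4.438) [heading=210, move]
FD 14: (1.313,-4.438) -> (-10.811,-11.438) [heading=210, move]
FD 10: (-10.811,-11.438) -> (-19.471,-16.438) [heading=210, move]
FD 18: (-19.471,-16.438) -> (-35.06,-25.438) [heading=210, move]
BK 20: (-35.06,-25.438) -> (-17.739,-15.438) [heading=210, move]
PU: pen up
BK 18: (-17.739,-15.438) -> (-2.151,-6.438) [heading=210, move]
Final: pos=(-2.151,-6.438), heading=210, 0 segment(s) drawn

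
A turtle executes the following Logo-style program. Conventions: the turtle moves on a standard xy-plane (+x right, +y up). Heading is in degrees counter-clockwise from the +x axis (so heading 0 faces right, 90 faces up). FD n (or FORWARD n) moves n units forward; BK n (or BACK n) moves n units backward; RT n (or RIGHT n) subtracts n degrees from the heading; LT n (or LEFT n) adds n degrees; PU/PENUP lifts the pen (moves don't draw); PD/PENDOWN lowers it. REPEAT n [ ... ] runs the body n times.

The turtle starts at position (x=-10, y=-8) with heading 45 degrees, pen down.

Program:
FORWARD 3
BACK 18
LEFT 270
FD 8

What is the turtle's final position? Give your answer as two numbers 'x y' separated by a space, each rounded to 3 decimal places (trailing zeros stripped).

Executing turtle program step by step:
Start: pos=(-10,-8), heading=45, pen down
FD 3: (-10,-8) -> (-7.879,-5.879) [heading=45, draw]
BK 18: (-7.879,-5.879) -> (-20.607,-18.607) [heading=45, draw]
LT 270: heading 45 -> 315
FD 8: (-20.607,-18.607) -> (-14.95,-24.263) [heading=315, draw]
Final: pos=(-14.95,-24.263), heading=315, 3 segment(s) drawn

Answer: -14.95 -24.263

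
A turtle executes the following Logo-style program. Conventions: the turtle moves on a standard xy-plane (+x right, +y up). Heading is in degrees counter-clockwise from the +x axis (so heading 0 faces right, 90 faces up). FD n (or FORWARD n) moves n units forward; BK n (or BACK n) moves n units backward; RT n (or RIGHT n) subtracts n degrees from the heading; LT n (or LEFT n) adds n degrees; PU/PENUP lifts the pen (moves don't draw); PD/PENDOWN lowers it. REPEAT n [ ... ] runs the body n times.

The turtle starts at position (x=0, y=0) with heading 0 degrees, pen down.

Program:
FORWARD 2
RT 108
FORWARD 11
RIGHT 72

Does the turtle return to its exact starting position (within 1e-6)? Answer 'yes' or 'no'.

Executing turtle program step by step:
Start: pos=(0,0), heading=0, pen down
FD 2: (0,0) -> (2,0) [heading=0, draw]
RT 108: heading 0 -> 252
FD 11: (2,0) -> (-1.399,-10.462) [heading=252, draw]
RT 72: heading 252 -> 180
Final: pos=(-1.399,-10.462), heading=180, 2 segment(s) drawn

Start position: (0, 0)
Final position: (-1.399, -10.462)
Distance = 10.555; >= 1e-6 -> NOT closed

Answer: no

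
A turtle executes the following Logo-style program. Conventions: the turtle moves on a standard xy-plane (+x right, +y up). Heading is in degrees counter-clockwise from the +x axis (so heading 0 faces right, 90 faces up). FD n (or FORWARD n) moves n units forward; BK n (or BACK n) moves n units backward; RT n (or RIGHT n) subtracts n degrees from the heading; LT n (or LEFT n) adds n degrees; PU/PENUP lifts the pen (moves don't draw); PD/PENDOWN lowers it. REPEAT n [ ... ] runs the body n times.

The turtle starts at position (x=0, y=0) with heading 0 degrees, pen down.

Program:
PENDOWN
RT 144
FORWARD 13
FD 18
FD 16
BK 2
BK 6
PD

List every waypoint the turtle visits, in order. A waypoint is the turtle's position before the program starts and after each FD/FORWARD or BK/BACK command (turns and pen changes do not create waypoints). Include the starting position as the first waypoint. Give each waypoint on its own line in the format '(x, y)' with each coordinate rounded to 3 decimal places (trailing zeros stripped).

Executing turtle program step by step:
Start: pos=(0,0), heading=0, pen down
PD: pen down
RT 144: heading 0 -> 216
FD 13: (0,0) -> (-10.517,-7.641) [heading=216, draw]
FD 18: (-10.517,-7.641) -> (-25.08,-18.221) [heading=216, draw]
FD 16: (-25.08,-18.221) -> (-38.024,-27.626) [heading=216, draw]
BK 2: (-38.024,-27.626) -> (-36.406,-26.45) [heading=216, draw]
BK 6: (-36.406,-26.45) -> (-31.552,-22.924) [heading=216, draw]
PD: pen down
Final: pos=(-31.552,-22.924), heading=216, 5 segment(s) drawn
Waypoints (6 total):
(0, 0)
(-10.517, -7.641)
(-25.08, -18.221)
(-38.024, -27.626)
(-36.406, -26.45)
(-31.552, -22.924)

Answer: (0, 0)
(-10.517, -7.641)
(-25.08, -18.221)
(-38.024, -27.626)
(-36.406, -26.45)
(-31.552, -22.924)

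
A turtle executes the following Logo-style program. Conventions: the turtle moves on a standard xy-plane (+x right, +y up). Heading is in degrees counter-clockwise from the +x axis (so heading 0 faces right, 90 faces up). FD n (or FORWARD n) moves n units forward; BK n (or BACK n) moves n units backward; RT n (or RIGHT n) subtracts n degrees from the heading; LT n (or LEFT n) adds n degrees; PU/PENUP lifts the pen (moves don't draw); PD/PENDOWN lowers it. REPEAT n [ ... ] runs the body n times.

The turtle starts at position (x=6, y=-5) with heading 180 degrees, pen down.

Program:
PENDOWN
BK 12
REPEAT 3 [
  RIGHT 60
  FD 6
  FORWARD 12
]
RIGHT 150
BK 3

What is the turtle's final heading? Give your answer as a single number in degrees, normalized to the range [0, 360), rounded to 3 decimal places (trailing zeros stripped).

Answer: 210

Derivation:
Executing turtle program step by step:
Start: pos=(6,-5), heading=180, pen down
PD: pen down
BK 12: (6,-5) -> (18,-5) [heading=180, draw]
REPEAT 3 [
  -- iteration 1/3 --
  RT 60: heading 180 -> 120
  FD 6: (18,-5) -> (15,0.196) [heading=120, draw]
  FD 12: (15,0.196) -> (9,10.588) [heading=120, draw]
  -- iteration 2/3 --
  RT 60: heading 120 -> 60
  FD 6: (9,10.588) -> (12,15.785) [heading=60, draw]
  FD 12: (12,15.785) -> (18,26.177) [heading=60, draw]
  -- iteration 3/3 --
  RT 60: heading 60 -> 0
  FD 6: (18,26.177) -> (24,26.177) [heading=0, draw]
  FD 12: (24,26.177) -> (36,26.177) [heading=0, draw]
]
RT 150: heading 0 -> 210
BK 3: (36,26.177) -> (38.598,27.677) [heading=210, draw]
Final: pos=(38.598,27.677), heading=210, 8 segment(s) drawn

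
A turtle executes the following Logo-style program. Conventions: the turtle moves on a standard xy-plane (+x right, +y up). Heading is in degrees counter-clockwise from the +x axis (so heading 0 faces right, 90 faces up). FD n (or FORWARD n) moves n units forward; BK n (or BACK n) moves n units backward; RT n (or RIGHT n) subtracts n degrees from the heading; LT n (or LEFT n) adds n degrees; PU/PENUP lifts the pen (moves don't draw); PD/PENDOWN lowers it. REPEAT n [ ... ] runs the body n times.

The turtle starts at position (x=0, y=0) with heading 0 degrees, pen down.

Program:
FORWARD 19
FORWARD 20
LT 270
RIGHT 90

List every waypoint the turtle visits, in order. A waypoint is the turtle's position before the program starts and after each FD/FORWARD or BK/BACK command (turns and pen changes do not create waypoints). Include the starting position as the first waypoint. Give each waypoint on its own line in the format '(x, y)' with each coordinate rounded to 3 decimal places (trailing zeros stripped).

Executing turtle program step by step:
Start: pos=(0,0), heading=0, pen down
FD 19: (0,0) -> (19,0) [heading=0, draw]
FD 20: (19,0) -> (39,0) [heading=0, draw]
LT 270: heading 0 -> 270
RT 90: heading 270 -> 180
Final: pos=(39,0), heading=180, 2 segment(s) drawn
Waypoints (3 total):
(0, 0)
(19, 0)
(39, 0)

Answer: (0, 0)
(19, 0)
(39, 0)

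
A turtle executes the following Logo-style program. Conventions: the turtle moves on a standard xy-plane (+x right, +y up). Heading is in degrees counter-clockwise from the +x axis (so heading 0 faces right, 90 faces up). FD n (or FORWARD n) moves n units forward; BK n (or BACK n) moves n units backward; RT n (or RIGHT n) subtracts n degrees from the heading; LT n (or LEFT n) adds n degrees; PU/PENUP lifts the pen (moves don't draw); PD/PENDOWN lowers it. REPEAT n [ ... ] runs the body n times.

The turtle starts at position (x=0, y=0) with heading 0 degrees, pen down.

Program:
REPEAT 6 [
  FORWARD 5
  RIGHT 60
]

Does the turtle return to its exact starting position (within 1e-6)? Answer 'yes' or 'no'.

Executing turtle program step by step:
Start: pos=(0,0), heading=0, pen down
REPEAT 6 [
  -- iteration 1/6 --
  FD 5: (0,0) -> (5,0) [heading=0, draw]
  RT 60: heading 0 -> 300
  -- iteration 2/6 --
  FD 5: (5,0) -> (7.5,-4.33) [heading=300, draw]
  RT 60: heading 300 -> 240
  -- iteration 3/6 --
  FD 5: (7.5,-4.33) -> (5,-8.66) [heading=240, draw]
  RT 60: heading 240 -> 180
  -- iteration 4/6 --
  FD 5: (5,-8.66) -> (0,-8.66) [heading=180, draw]
  RT 60: heading 180 -> 120
  -- iteration 5/6 --
  FD 5: (0,-8.66) -> (-2.5,-4.33) [heading=120, draw]
  RT 60: heading 120 -> 60
  -- iteration 6/6 --
  FD 5: (-2.5,-4.33) -> (0,0) [heading=60, draw]
  RT 60: heading 60 -> 0
]
Final: pos=(0,0), heading=0, 6 segment(s) drawn

Start position: (0, 0)
Final position: (0, 0)
Distance = 0; < 1e-6 -> CLOSED

Answer: yes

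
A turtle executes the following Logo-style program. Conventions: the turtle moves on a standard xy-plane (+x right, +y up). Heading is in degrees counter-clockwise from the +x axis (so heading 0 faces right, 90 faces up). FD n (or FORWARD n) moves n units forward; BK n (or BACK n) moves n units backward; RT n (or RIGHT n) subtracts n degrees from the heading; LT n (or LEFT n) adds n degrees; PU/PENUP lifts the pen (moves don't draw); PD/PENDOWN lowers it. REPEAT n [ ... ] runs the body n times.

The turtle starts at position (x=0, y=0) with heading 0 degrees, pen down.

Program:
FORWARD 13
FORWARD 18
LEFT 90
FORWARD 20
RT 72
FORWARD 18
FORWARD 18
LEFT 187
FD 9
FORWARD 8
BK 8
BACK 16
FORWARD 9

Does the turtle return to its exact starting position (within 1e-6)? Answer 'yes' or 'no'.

Answer: no

Derivation:
Executing turtle program step by step:
Start: pos=(0,0), heading=0, pen down
FD 13: (0,0) -> (13,0) [heading=0, draw]
FD 18: (13,0) -> (31,0) [heading=0, draw]
LT 90: heading 0 -> 90
FD 20: (31,0) -> (31,20) [heading=90, draw]
RT 72: heading 90 -> 18
FD 18: (31,20) -> (48.119,25.562) [heading=18, draw]
FD 18: (48.119,25.562) -> (65.238,31.125) [heading=18, draw]
LT 187: heading 18 -> 205
FD 9: (65.238,31.125) -> (57.081,27.321) [heading=205, draw]
FD 8: (57.081,27.321) -> (49.831,23.94) [heading=205, draw]
BK 8: (49.831,23.94) -> (57.081,27.321) [heading=205, draw]
BK 16: (57.081,27.321) -> (71.582,34.083) [heading=205, draw]
FD 9: (71.582,34.083) -> (63.425,30.279) [heading=205, draw]
Final: pos=(63.425,30.279), heading=205, 10 segment(s) drawn

Start position: (0, 0)
Final position: (63.425, 30.279)
Distance = 70.282; >= 1e-6 -> NOT closed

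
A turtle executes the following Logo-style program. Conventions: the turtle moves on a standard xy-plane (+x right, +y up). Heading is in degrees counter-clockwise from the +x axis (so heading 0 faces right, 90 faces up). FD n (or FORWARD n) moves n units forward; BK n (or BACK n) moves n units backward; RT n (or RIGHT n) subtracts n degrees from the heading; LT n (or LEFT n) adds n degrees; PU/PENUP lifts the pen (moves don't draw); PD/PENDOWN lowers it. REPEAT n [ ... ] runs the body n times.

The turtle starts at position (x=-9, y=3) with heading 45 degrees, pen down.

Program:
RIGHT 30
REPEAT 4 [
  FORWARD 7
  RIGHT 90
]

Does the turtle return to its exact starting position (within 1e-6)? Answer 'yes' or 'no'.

Executing turtle program step by step:
Start: pos=(-9,3), heading=45, pen down
RT 30: heading 45 -> 15
REPEAT 4 [
  -- iteration 1/4 --
  FD 7: (-9,3) -> (-2.239,4.812) [heading=15, draw]
  RT 90: heading 15 -> 285
  -- iteration 2/4 --
  FD 7: (-2.239,4.812) -> (-0.427,-1.95) [heading=285, draw]
  RT 90: heading 285 -> 195
  -- iteration 3/4 --
  FD 7: (-0.427,-1.95) -> (-7.188,-3.761) [heading=195, draw]
  RT 90: heading 195 -> 105
  -- iteration 4/4 --
  FD 7: (-7.188,-3.761) -> (-9,3) [heading=105, draw]
  RT 90: heading 105 -> 15
]
Final: pos=(-9,3), heading=15, 4 segment(s) drawn

Start position: (-9, 3)
Final position: (-9, 3)
Distance = 0; < 1e-6 -> CLOSED

Answer: yes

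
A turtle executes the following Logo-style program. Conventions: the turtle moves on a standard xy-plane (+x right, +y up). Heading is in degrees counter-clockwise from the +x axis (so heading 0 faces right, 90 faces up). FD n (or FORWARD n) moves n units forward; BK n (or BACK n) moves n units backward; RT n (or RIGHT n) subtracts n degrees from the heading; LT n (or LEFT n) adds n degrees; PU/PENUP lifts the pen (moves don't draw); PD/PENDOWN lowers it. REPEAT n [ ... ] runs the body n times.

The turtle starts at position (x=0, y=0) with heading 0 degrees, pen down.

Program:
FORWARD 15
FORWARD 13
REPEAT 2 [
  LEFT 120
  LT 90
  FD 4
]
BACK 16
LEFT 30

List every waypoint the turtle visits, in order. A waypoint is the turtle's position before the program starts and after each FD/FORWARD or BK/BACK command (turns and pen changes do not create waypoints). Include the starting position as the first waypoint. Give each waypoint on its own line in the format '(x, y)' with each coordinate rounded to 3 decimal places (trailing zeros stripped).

Answer: (0, 0)
(15, 0)
(28, 0)
(24.536, -2)
(26.536, 1.464)
(18.536, -12.392)

Derivation:
Executing turtle program step by step:
Start: pos=(0,0), heading=0, pen down
FD 15: (0,0) -> (15,0) [heading=0, draw]
FD 13: (15,0) -> (28,0) [heading=0, draw]
REPEAT 2 [
  -- iteration 1/2 --
  LT 120: heading 0 -> 120
  LT 90: heading 120 -> 210
  FD 4: (28,0) -> (24.536,-2) [heading=210, draw]
  -- iteration 2/2 --
  LT 120: heading 210 -> 330
  LT 90: heading 330 -> 60
  FD 4: (24.536,-2) -> (26.536,1.464) [heading=60, draw]
]
BK 16: (26.536,1.464) -> (18.536,-12.392) [heading=60, draw]
LT 30: heading 60 -> 90
Final: pos=(18.536,-12.392), heading=90, 5 segment(s) drawn
Waypoints (6 total):
(0, 0)
(15, 0)
(28, 0)
(24.536, -2)
(26.536, 1.464)
(18.536, -12.392)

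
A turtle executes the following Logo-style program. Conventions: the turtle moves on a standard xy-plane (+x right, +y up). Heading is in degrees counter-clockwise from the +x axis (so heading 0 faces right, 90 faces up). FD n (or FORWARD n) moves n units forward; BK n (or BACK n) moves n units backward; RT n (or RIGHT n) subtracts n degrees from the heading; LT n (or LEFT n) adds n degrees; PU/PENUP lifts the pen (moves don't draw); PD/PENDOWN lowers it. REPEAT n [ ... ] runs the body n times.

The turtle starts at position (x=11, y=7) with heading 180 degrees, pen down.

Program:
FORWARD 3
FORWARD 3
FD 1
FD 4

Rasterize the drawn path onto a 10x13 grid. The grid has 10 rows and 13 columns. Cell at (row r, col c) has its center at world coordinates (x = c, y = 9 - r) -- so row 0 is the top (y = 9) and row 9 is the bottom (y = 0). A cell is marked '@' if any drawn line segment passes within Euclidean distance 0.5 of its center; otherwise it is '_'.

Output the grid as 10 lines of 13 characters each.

Segment 0: (11,7) -> (8,7)
Segment 1: (8,7) -> (5,7)
Segment 2: (5,7) -> (4,7)
Segment 3: (4,7) -> (0,7)

Answer: _____________
_____________
@@@@@@@@@@@@_
_____________
_____________
_____________
_____________
_____________
_____________
_____________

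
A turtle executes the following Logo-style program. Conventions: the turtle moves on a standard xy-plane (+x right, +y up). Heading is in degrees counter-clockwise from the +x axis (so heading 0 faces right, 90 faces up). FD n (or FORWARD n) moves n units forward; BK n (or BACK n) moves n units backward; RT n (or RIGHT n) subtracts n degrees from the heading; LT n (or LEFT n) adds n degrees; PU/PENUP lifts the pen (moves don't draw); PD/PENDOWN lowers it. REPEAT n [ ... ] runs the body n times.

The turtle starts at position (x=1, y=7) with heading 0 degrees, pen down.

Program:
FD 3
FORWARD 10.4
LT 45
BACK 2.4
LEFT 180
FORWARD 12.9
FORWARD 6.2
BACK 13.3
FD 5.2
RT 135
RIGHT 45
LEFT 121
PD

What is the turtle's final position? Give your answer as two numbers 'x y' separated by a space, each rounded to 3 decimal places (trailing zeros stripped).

Executing turtle program step by step:
Start: pos=(1,7), heading=0, pen down
FD 3: (1,7) -> (4,7) [heading=0, draw]
FD 10.4: (4,7) -> (14.4,7) [heading=0, draw]
LT 45: heading 0 -> 45
BK 2.4: (14.4,7) -> (12.703,5.303) [heading=45, draw]
LT 180: heading 45 -> 225
FD 12.9: (12.703,5.303) -> (3.581,-3.819) [heading=225, draw]
FD 6.2: (3.581,-3.819) -> (-0.803,-8.203) [heading=225, draw]
BK 13.3: (-0.803,-8.203) -> (8.602,1.202) [heading=225, draw]
FD 5.2: (8.602,1.202) -> (4.925,-2.475) [heading=225, draw]
RT 135: heading 225 -> 90
RT 45: heading 90 -> 45
LT 121: heading 45 -> 166
PD: pen down
Final: pos=(4.925,-2.475), heading=166, 7 segment(s) drawn

Answer: 4.925 -2.475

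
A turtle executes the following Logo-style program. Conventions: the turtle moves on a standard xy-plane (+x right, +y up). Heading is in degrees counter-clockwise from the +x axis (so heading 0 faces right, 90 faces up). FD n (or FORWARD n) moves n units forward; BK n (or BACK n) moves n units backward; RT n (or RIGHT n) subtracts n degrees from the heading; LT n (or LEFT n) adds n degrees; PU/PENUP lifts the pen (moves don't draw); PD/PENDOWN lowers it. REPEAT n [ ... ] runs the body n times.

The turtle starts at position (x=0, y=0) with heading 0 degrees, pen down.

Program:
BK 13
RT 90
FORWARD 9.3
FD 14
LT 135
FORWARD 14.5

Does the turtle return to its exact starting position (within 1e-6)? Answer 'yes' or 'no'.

Executing turtle program step by step:
Start: pos=(0,0), heading=0, pen down
BK 13: (0,0) -> (-13,0) [heading=0, draw]
RT 90: heading 0 -> 270
FD 9.3: (-13,0) -> (-13,-9.3) [heading=270, draw]
FD 14: (-13,-9.3) -> (-13,-23.3) [heading=270, draw]
LT 135: heading 270 -> 45
FD 14.5: (-13,-23.3) -> (-2.747,-13.047) [heading=45, draw]
Final: pos=(-2.747,-13.047), heading=45, 4 segment(s) drawn

Start position: (0, 0)
Final position: (-2.747, -13.047)
Distance = 13.333; >= 1e-6 -> NOT closed

Answer: no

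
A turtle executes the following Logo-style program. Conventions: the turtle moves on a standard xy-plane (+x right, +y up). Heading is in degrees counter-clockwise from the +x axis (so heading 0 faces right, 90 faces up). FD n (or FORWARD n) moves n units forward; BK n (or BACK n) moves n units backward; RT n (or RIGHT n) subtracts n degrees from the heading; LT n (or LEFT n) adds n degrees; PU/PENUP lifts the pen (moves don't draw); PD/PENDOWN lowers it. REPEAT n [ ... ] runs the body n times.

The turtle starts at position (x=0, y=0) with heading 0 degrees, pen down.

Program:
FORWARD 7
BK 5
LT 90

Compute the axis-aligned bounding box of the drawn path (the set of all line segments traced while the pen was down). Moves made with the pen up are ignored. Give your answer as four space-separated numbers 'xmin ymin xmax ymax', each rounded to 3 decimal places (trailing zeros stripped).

Executing turtle program step by step:
Start: pos=(0,0), heading=0, pen down
FD 7: (0,0) -> (7,0) [heading=0, draw]
BK 5: (7,0) -> (2,0) [heading=0, draw]
LT 90: heading 0 -> 90
Final: pos=(2,0), heading=90, 2 segment(s) drawn

Segment endpoints: x in {0, 2, 7}, y in {0}
xmin=0, ymin=0, xmax=7, ymax=0

Answer: 0 0 7 0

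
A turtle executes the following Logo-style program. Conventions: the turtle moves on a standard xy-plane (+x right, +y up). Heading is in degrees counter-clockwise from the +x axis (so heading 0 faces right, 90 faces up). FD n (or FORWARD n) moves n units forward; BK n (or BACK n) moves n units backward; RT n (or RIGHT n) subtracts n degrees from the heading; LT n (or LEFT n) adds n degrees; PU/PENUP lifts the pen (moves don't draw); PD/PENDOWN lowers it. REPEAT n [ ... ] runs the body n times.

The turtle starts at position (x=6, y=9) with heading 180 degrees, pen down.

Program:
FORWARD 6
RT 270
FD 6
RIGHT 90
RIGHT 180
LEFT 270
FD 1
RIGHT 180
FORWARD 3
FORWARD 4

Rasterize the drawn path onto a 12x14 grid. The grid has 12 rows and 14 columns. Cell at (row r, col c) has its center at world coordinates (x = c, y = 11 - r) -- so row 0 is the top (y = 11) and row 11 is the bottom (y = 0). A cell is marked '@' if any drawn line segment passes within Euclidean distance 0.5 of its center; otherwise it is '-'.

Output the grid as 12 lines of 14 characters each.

Answer: --------------
--------------
@@@@@@@-------
@-------------
@-------------
@-------------
@-------------
@-------------
@-------------
@-------------
--------------
--------------

Derivation:
Segment 0: (6,9) -> (0,9)
Segment 1: (0,9) -> (0,3)
Segment 2: (0,3) -> (0,2)
Segment 3: (0,2) -> (-0,5)
Segment 4: (-0,5) -> (-0,9)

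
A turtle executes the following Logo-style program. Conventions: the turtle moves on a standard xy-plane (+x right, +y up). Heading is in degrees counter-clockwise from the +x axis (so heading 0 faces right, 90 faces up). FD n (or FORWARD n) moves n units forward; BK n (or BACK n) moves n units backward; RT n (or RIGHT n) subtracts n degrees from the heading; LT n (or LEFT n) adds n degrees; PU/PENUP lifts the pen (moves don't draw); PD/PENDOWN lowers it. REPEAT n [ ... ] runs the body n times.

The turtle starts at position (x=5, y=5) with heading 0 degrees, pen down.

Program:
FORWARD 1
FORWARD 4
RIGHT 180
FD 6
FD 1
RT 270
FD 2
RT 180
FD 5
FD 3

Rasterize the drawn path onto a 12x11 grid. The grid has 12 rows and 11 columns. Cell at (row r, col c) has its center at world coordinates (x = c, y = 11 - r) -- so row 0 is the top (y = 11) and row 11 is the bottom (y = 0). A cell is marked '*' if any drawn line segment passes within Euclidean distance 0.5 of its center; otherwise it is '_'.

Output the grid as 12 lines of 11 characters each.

Answer: ___*_______
___*_______
___*_______
___*_______
___*_______
___*_______
___********
___*_______
___*_______
___________
___________
___________

Derivation:
Segment 0: (5,5) -> (6,5)
Segment 1: (6,5) -> (10,5)
Segment 2: (10,5) -> (4,5)
Segment 3: (4,5) -> (3,5)
Segment 4: (3,5) -> (3,3)
Segment 5: (3,3) -> (3,8)
Segment 6: (3,8) -> (3,11)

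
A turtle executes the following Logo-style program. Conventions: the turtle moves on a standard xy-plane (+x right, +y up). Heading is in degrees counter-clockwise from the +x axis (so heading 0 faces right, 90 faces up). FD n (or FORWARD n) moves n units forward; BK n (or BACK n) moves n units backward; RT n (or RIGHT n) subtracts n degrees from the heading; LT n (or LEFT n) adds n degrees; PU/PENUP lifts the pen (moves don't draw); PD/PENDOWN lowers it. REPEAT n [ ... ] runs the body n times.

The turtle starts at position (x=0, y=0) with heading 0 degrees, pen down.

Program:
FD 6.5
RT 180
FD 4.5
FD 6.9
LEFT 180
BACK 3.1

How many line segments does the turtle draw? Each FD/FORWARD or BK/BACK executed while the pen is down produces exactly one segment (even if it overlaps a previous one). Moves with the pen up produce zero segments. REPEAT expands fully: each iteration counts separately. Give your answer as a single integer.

Executing turtle program step by step:
Start: pos=(0,0), heading=0, pen down
FD 6.5: (0,0) -> (6.5,0) [heading=0, draw]
RT 180: heading 0 -> 180
FD 4.5: (6.5,0) -> (2,0) [heading=180, draw]
FD 6.9: (2,0) -> (-4.9,0) [heading=180, draw]
LT 180: heading 180 -> 0
BK 3.1: (-4.9,0) -> (-8,0) [heading=0, draw]
Final: pos=(-8,0), heading=0, 4 segment(s) drawn
Segments drawn: 4

Answer: 4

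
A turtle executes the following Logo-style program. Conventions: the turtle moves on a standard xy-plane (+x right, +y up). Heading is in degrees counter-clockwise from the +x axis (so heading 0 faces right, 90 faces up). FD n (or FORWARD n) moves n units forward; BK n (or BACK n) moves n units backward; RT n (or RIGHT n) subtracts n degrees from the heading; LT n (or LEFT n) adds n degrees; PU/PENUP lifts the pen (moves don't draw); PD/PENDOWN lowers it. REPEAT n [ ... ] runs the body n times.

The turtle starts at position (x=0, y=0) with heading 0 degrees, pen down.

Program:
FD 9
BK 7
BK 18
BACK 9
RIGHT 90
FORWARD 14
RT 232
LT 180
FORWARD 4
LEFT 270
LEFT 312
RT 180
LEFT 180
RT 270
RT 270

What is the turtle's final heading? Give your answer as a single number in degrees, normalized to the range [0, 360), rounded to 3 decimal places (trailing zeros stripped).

Answer: 260

Derivation:
Executing turtle program step by step:
Start: pos=(0,0), heading=0, pen down
FD 9: (0,0) -> (9,0) [heading=0, draw]
BK 7: (9,0) -> (2,0) [heading=0, draw]
BK 18: (2,0) -> (-16,0) [heading=0, draw]
BK 9: (-16,0) -> (-25,0) [heading=0, draw]
RT 90: heading 0 -> 270
FD 14: (-25,0) -> (-25,-14) [heading=270, draw]
RT 232: heading 270 -> 38
LT 180: heading 38 -> 218
FD 4: (-25,-14) -> (-28.152,-16.463) [heading=218, draw]
LT 270: heading 218 -> 128
LT 312: heading 128 -> 80
RT 180: heading 80 -> 260
LT 180: heading 260 -> 80
RT 270: heading 80 -> 170
RT 270: heading 170 -> 260
Final: pos=(-28.152,-16.463), heading=260, 6 segment(s) drawn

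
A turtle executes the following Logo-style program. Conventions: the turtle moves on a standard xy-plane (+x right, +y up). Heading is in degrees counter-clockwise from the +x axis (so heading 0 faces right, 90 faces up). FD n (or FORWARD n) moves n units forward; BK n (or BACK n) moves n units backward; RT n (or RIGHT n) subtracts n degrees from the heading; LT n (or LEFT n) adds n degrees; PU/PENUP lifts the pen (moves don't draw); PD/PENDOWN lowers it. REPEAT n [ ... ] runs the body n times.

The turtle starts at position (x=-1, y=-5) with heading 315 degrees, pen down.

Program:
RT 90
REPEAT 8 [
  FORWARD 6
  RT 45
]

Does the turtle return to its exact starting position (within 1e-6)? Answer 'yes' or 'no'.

Answer: yes

Derivation:
Executing turtle program step by step:
Start: pos=(-1,-5), heading=315, pen down
RT 90: heading 315 -> 225
REPEAT 8 [
  -- iteration 1/8 --
  FD 6: (-1,-5) -> (-5.243,-9.243) [heading=225, draw]
  RT 45: heading 225 -> 180
  -- iteration 2/8 --
  FD 6: (-5.243,-9.243) -> (-11.243,-9.243) [heading=180, draw]
  RT 45: heading 180 -> 135
  -- iteration 3/8 --
  FD 6: (-11.243,-9.243) -> (-15.485,-5) [heading=135, draw]
  RT 45: heading 135 -> 90
  -- iteration 4/8 --
  FD 6: (-15.485,-5) -> (-15.485,1) [heading=90, draw]
  RT 45: heading 90 -> 45
  -- iteration 5/8 --
  FD 6: (-15.485,1) -> (-11.243,5.243) [heading=45, draw]
  RT 45: heading 45 -> 0
  -- iteration 6/8 --
  FD 6: (-11.243,5.243) -> (-5.243,5.243) [heading=0, draw]
  RT 45: heading 0 -> 315
  -- iteration 7/8 --
  FD 6: (-5.243,5.243) -> (-1,1) [heading=315, draw]
  RT 45: heading 315 -> 270
  -- iteration 8/8 --
  FD 6: (-1,1) -> (-1,-5) [heading=270, draw]
  RT 45: heading 270 -> 225
]
Final: pos=(-1,-5), heading=225, 8 segment(s) drawn

Start position: (-1, -5)
Final position: (-1, -5)
Distance = 0; < 1e-6 -> CLOSED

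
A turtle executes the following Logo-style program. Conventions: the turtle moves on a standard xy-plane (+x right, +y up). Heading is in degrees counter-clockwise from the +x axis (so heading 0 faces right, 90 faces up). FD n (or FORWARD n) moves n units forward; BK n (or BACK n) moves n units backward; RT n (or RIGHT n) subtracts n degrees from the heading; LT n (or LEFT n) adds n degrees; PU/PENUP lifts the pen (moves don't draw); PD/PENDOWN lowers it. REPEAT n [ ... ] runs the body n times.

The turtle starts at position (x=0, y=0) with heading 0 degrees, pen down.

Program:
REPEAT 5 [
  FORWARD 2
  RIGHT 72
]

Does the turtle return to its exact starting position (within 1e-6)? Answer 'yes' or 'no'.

Executing turtle program step by step:
Start: pos=(0,0), heading=0, pen down
REPEAT 5 [
  -- iteration 1/5 --
  FD 2: (0,0) -> (2,0) [heading=0, draw]
  RT 72: heading 0 -> 288
  -- iteration 2/5 --
  FD 2: (2,0) -> (2.618,-1.902) [heading=288, draw]
  RT 72: heading 288 -> 216
  -- iteration 3/5 --
  FD 2: (2.618,-1.902) -> (1,-3.078) [heading=216, draw]
  RT 72: heading 216 -> 144
  -- iteration 4/5 --
  FD 2: (1,-3.078) -> (-0.618,-1.902) [heading=144, draw]
  RT 72: heading 144 -> 72
  -- iteration 5/5 --
  FD 2: (-0.618,-1.902) -> (0,0) [heading=72, draw]
  RT 72: heading 72 -> 0
]
Final: pos=(0,0), heading=0, 5 segment(s) drawn

Start position: (0, 0)
Final position: (0, 0)
Distance = 0; < 1e-6 -> CLOSED

Answer: yes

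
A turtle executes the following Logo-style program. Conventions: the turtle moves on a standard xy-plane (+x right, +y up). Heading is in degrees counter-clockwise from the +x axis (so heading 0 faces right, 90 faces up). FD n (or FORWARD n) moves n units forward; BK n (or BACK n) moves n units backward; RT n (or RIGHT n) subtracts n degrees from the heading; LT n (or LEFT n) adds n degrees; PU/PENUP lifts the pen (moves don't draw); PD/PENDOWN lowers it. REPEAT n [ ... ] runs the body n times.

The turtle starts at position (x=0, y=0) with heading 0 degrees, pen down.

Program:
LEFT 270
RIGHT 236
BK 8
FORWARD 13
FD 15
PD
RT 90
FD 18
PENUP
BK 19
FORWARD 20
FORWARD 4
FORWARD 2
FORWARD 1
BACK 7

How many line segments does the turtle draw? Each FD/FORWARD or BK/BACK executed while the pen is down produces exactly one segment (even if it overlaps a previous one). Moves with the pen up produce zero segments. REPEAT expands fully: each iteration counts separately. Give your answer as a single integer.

Answer: 4

Derivation:
Executing turtle program step by step:
Start: pos=(0,0), heading=0, pen down
LT 270: heading 0 -> 270
RT 236: heading 270 -> 34
BK 8: (0,0) -> (-6.632,-4.474) [heading=34, draw]
FD 13: (-6.632,-4.474) -> (4.145,2.796) [heading=34, draw]
FD 15: (4.145,2.796) -> (16.581,11.184) [heading=34, draw]
PD: pen down
RT 90: heading 34 -> 304
FD 18: (16.581,11.184) -> (26.646,-3.739) [heading=304, draw]
PU: pen up
BK 19: (26.646,-3.739) -> (16.022,12.013) [heading=304, move]
FD 20: (16.022,12.013) -> (27.205,-4.568) [heading=304, move]
FD 4: (27.205,-4.568) -> (29.442,-7.884) [heading=304, move]
FD 2: (29.442,-7.884) -> (30.561,-9.542) [heading=304, move]
FD 1: (30.561,-9.542) -> (31.12,-10.371) [heading=304, move]
BK 7: (31.12,-10.371) -> (27.205,-4.568) [heading=304, move]
Final: pos=(27.205,-4.568), heading=304, 4 segment(s) drawn
Segments drawn: 4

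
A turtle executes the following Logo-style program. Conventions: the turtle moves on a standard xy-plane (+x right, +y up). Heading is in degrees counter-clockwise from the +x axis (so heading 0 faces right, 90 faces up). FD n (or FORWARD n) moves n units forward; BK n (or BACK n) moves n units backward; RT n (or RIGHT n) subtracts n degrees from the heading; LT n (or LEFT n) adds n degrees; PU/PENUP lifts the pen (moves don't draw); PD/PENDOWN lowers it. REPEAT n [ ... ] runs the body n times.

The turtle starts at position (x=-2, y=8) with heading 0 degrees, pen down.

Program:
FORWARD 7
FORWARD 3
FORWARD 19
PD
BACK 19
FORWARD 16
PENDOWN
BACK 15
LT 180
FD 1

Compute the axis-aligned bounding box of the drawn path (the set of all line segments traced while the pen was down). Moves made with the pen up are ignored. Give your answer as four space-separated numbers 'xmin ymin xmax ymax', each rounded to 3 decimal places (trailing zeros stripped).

Answer: -2 8 27 8

Derivation:
Executing turtle program step by step:
Start: pos=(-2,8), heading=0, pen down
FD 7: (-2,8) -> (5,8) [heading=0, draw]
FD 3: (5,8) -> (8,8) [heading=0, draw]
FD 19: (8,8) -> (27,8) [heading=0, draw]
PD: pen down
BK 19: (27,8) -> (8,8) [heading=0, draw]
FD 16: (8,8) -> (24,8) [heading=0, draw]
PD: pen down
BK 15: (24,8) -> (9,8) [heading=0, draw]
LT 180: heading 0 -> 180
FD 1: (9,8) -> (8,8) [heading=180, draw]
Final: pos=(8,8), heading=180, 7 segment(s) drawn

Segment endpoints: x in {-2, 5, 8, 9, 24, 27}, y in {8}
xmin=-2, ymin=8, xmax=27, ymax=8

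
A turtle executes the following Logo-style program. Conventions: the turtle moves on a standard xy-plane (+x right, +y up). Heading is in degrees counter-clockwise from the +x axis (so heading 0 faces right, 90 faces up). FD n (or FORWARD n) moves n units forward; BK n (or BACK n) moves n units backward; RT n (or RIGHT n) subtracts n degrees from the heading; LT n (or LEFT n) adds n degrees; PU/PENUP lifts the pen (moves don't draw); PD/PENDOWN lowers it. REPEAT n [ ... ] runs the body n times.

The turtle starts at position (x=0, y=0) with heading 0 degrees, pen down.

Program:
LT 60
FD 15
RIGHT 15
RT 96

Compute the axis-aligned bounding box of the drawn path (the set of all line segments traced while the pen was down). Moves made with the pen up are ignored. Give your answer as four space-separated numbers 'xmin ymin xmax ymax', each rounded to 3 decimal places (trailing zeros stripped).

Answer: 0 0 7.5 12.99

Derivation:
Executing turtle program step by step:
Start: pos=(0,0), heading=0, pen down
LT 60: heading 0 -> 60
FD 15: (0,0) -> (7.5,12.99) [heading=60, draw]
RT 15: heading 60 -> 45
RT 96: heading 45 -> 309
Final: pos=(7.5,12.99), heading=309, 1 segment(s) drawn

Segment endpoints: x in {0, 7.5}, y in {0, 12.99}
xmin=0, ymin=0, xmax=7.5, ymax=12.99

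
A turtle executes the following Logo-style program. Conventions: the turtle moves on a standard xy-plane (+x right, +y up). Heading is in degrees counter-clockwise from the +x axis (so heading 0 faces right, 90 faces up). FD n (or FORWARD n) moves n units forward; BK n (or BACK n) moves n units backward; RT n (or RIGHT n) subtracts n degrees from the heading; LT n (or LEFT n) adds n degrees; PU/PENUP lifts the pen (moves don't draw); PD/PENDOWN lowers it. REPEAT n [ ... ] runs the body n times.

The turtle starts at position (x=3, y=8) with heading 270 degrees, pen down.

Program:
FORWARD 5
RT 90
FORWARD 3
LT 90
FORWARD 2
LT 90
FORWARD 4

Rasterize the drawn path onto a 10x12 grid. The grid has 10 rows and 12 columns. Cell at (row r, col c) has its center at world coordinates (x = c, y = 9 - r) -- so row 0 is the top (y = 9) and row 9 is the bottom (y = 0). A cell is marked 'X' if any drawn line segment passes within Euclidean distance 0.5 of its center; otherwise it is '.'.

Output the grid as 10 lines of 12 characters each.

Answer: ............
...X........
...X........
...X........
...X........
...X........
XXXX........
X...........
XXXXX.......
............

Derivation:
Segment 0: (3,8) -> (3,3)
Segment 1: (3,3) -> (-0,3)
Segment 2: (-0,3) -> (-0,1)
Segment 3: (-0,1) -> (4,1)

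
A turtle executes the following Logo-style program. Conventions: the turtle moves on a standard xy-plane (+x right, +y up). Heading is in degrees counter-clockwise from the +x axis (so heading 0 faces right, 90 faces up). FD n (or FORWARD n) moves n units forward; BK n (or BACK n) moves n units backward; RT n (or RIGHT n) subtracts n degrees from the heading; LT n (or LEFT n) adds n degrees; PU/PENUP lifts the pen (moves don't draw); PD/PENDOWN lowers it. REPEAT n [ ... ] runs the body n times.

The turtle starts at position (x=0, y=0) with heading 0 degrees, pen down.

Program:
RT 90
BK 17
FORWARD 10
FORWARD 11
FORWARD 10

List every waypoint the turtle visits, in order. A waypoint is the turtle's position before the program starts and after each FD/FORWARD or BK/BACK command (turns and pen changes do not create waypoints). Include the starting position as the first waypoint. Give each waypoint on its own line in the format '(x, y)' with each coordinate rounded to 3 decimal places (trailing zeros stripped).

Answer: (0, 0)
(0, 17)
(0, 7)
(0, -4)
(0, -14)

Derivation:
Executing turtle program step by step:
Start: pos=(0,0), heading=0, pen down
RT 90: heading 0 -> 270
BK 17: (0,0) -> (0,17) [heading=270, draw]
FD 10: (0,17) -> (0,7) [heading=270, draw]
FD 11: (0,7) -> (0,-4) [heading=270, draw]
FD 10: (0,-4) -> (0,-14) [heading=270, draw]
Final: pos=(0,-14), heading=270, 4 segment(s) drawn
Waypoints (5 total):
(0, 0)
(0, 17)
(0, 7)
(0, -4)
(0, -14)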